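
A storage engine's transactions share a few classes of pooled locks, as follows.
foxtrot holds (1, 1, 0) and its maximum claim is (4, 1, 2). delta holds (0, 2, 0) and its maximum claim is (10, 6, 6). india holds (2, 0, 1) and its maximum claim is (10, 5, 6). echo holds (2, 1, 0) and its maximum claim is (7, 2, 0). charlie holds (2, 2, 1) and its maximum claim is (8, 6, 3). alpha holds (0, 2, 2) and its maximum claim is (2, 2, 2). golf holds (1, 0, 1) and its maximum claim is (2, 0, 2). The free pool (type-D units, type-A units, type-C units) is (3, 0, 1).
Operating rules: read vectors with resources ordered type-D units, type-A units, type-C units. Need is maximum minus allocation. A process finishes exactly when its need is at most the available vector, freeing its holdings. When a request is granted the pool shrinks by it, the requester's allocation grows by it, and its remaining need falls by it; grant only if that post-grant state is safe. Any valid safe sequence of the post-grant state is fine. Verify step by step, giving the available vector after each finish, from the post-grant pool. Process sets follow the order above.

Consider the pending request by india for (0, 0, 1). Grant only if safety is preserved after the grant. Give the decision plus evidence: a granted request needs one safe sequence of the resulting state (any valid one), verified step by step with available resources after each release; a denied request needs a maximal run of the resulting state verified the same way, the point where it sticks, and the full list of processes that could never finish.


GRANT. The post-grant state is safe; one safe sequence: alpha, golf, foxtrot, echo, charlie, india, delta.
Key observation: granting shrinks the pool to (3, 0, 0), yet alpha still fits and the chain goes through.
Verifying the post-grant state step by step:
  pool = (3, 0, 0)
  run alpha (needs (2, 0, 0), free (3, 0, 0)); after release of (0, 2, 2) the pool is (3, 2, 2)
  run golf (needs (1, 0, 1), free (3, 2, 2)); after release of (1, 0, 1) the pool is (4, 2, 3)
  run foxtrot (needs (3, 0, 2), free (4, 2, 3)); after release of (1, 1, 0) the pool is (5, 3, 3)
  run echo (needs (5, 1, 0), free (5, 3, 3)); after release of (2, 1, 0) the pool is (7, 4, 3)
  run charlie (needs (6, 4, 2), free (7, 4, 3)); after release of (2, 2, 1) the pool is (9, 6, 4)
  run india (needs (8, 5, 4), free (9, 6, 4)); after release of (2, 0, 2) the pool is (11, 6, 6)
  run delta (needs (10, 4, 6), free (11, 6, 6)); after release of (0, 2, 0) the pool is (11, 8, 6)


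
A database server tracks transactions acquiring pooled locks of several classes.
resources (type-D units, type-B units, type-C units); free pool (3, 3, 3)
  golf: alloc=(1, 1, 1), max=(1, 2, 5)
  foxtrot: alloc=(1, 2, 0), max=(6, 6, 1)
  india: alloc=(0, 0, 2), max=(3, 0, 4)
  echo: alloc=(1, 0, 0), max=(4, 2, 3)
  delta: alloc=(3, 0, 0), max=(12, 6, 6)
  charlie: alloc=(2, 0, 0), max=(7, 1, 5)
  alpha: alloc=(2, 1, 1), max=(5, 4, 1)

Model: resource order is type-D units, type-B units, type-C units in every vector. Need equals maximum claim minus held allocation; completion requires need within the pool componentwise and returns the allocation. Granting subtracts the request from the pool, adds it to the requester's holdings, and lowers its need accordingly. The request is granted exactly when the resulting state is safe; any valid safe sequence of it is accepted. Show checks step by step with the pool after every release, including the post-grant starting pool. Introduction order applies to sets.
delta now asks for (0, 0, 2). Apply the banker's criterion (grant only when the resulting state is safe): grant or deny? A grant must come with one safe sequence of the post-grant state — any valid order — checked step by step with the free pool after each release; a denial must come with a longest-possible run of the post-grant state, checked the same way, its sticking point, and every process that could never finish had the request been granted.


GRANT: granting preserves safety; a valid post-grant sequence is alpha, india, foxtrot, golf, charlie, delta, echo.
Key observation: even at the reduced pool (3, 3, 1), alpha fits immediately, so safety survives the grant.
Check on the post-grant state, step by step:
  pool = (3, 3, 1)
  alpha: need (3, 3, 0) fits (3, 3, 1); releases (2, 1, 1), pool now (5, 4, 2)
  india: need (3, 0, 2) fits (5, 4, 2); releases (0, 0, 2), pool now (5, 4, 4)
  foxtrot: need (5, 4, 1) fits (5, 4, 4); releases (1, 2, 0), pool now (6, 6, 4)
  golf: need (0, 1, 4) fits (6, 6, 4); releases (1, 1, 1), pool now (7, 7, 5)
  charlie: need (5, 1, 5) fits (7, 7, 5); releases (2, 0, 0), pool now (9, 7, 5)
  delta: need (9, 6, 4) fits (9, 7, 5); releases (3, 0, 2), pool now (12, 7, 7)
  echo: need (3, 2, 3) fits (12, 7, 7); releases (1, 0, 0), pool now (13, 7, 7)


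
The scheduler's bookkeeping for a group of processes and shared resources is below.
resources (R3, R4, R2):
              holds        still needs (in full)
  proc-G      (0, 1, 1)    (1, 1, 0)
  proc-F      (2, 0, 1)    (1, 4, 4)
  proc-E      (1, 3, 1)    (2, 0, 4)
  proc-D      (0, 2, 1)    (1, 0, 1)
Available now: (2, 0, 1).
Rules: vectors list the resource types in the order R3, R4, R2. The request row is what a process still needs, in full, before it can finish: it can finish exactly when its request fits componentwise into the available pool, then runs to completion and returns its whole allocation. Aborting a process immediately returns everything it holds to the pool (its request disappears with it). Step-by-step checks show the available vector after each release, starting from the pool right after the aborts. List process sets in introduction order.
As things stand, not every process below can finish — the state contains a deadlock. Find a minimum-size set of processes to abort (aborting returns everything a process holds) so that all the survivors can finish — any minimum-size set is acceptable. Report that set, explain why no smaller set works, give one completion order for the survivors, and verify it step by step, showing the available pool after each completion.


The answer: abort proc-F.
Key observation: proc-E was stuck for good until proc-F gave back (2, 0, 1); in the order shown it finishes at step 3.
Why nothing smaller works: aborting no one leaves the state deadlocked as given.
The survivors complete as proc-D, proc-G, proc-E. Verifying each step (starting from the post-abort pool):
  pool = (4, 0, 2)
  proc-D: need (1, 0, 1) fits (4, 0, 2); releases (0, 2, 1), pool now (4, 2, 3)
  proc-G: need (1, 1, 0) fits (4, 2, 3); releases (0, 1, 1), pool now (4, 3, 4)
  proc-E: need (2, 0, 4) fits (4, 3, 4); releases (1, 3, 1), pool now (5, 6, 5)


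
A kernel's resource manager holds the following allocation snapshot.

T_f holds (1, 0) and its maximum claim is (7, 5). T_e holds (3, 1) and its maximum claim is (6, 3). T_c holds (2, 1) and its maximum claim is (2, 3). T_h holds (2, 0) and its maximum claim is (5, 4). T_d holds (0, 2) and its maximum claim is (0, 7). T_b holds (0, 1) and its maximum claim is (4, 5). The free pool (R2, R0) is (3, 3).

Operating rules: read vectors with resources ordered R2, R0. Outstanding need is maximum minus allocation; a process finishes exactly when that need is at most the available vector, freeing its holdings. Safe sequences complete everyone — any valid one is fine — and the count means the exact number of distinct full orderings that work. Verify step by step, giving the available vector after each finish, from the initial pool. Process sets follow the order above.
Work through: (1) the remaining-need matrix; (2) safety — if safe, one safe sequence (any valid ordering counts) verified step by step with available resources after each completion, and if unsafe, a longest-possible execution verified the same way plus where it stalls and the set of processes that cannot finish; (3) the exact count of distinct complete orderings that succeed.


(1) Need matrix, components ordered R2, R0:
  T_f: (6, 5)
  T_e: (3, 2)
  T_c: (0, 2)
  T_h: (3, 4)
  T_d: (0, 5)
  T_b: (4, 4)
(2) The state is SAFE; one workable sequence: T_e, T_b, T_c, T_d, T_h, T_f.
Key observation: the order's first zero-slack moment is T_e ((3, 2) needed, (3, 3) free — a requested resource with nothing to spare).
Walking it through:
  pool = (3, 3)
  run T_e (needs (3, 2), free (3, 3)); after release of (3, 1) the pool is (6, 4)
  run T_b (needs (4, 4), free (6, 4)); after release of (0, 1) the pool is (6, 5)
  run T_c (needs (0, 2), free (6, 5)); after release of (2, 1) the pool is (8, 6)
  run T_d (needs (0, 5), free (8, 6)); after release of (0, 2) the pool is (8, 8)
  run T_h (needs (3, 4), free (8, 8)); after release of (2, 0) the pool is (10, 8)
  run T_f (needs (6, 5), free (10, 8)); after release of (1, 0) the pool is (11, 8)
(3) Exactly 112 of the possible complete orderings are safe sequences.


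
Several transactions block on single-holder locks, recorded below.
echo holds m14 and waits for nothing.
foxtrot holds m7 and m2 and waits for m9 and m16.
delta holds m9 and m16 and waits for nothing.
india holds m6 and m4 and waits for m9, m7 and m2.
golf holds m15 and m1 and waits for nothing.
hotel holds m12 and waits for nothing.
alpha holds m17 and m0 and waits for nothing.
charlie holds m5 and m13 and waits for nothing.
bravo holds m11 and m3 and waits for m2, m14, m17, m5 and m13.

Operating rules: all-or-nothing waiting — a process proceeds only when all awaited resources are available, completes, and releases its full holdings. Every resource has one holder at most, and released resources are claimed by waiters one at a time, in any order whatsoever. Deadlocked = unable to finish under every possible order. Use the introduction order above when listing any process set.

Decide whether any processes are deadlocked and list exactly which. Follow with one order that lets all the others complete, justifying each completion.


Nothing here is deadlocked.
Key observation: the waits form no ring: some process can always run, and its releases unblock the others one by one.
One completion order for the rest: echo, delta, charlie, alpha, foxtrot, hotel, golf, india, bravo.
Walking it through:
  echo: no waits; runs immediately, freeing m14
  delta: no waits; runs immediately, freeing m9 and m16
  charlie: no waits; runs immediately, freeing m5 and m13
  alpha: no waits; runs immediately, freeing m17 and m0
  run foxtrot (all its waits — m9 and m16 — are resolved); releases m7 and m2
  hotel: no waits; runs immediately, freeing m12
  golf: no waits; runs immediately, freeing m15 and m1
  run india (all its waits — m9, m7 and m2 — are resolved); releases m6 and m4
  run bravo (all its waits — m2, m14, m17, m5 and m13 — are resolved); releases m11 and m3


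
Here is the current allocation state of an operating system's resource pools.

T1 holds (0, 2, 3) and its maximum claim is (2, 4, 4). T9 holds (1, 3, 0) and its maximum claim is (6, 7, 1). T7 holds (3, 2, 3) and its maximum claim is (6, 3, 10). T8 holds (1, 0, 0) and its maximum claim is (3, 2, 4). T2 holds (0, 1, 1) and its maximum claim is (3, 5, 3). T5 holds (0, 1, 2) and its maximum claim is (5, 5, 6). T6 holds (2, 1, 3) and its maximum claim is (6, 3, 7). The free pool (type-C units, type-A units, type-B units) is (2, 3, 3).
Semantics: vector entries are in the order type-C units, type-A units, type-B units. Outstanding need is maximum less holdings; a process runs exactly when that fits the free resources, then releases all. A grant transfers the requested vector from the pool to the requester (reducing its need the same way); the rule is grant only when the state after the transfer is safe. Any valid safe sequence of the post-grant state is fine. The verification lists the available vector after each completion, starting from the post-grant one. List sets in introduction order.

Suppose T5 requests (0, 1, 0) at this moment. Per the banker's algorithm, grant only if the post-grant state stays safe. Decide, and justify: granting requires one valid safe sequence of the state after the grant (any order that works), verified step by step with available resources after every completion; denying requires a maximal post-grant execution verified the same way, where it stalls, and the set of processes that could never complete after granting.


GRANT: granting preserves safety; a valid post-grant sequence is T1, T8, T2, T7, T9, T6, T5.
Key observation: post-grant, (2, 2, 3) remains, and an order beginning with T1 completes everyone.
Verifying the post-grant state step by step:
  pool = (2, 2, 3)
  T1: need (2, 2, 1) fits (2, 2, 3); releases (0, 2, 3), pool now (2, 4, 6)
  T8: need (2, 2, 4) fits (2, 4, 6); releases (1, 0, 0), pool now (3, 4, 6)
  T2: need (3, 4, 2) fits (3, 4, 6); releases (0, 1, 1), pool now (3, 5, 7)
  T7: need (3, 1, 7) fits (3, 5, 7); releases (3, 2, 3), pool now (6, 7, 10)
  T9: need (5, 4, 1) fits (6, 7, 10); releases (1, 3, 0), pool now (7, 10, 10)
  T6: need (4, 2, 4) fits (7, 10, 10); releases (2, 1, 3), pool now (9, 11, 13)
  T5: need (5, 3, 4) fits (9, 11, 13); releases (0, 2, 2), pool now (9, 13, 15)


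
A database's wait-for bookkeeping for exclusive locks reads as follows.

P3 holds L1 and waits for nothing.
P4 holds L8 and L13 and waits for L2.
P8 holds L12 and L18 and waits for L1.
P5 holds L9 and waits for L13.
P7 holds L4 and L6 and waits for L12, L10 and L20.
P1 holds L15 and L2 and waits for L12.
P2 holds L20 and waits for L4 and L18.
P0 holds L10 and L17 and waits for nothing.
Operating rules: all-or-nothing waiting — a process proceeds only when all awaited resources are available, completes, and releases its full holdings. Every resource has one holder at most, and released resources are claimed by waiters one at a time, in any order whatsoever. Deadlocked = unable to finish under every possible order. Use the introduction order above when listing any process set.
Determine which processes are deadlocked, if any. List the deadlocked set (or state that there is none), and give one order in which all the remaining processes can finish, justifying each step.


Deadlocked: P7 and P2.
Key observation: the loop P7 -> P2 -> P7 blocks itself forever; no other process is dragged down with it.
One completion order for the rest: P3, P8, P1, P0, P4, P5.
Verifying each step:
  P3: no waits; runs immediately, freeing L1
  P8 waits on L1 — all released -> runs and releases L12 and L18
  P1 waits on L12 — all released -> runs and releases L15 and L2
  P0: no waits; runs immediately, freeing L10 and L17
  P4 waits on L2 — all released -> runs and releases L8 and L13
  P5 waits on L13 — all released -> runs and releases L9


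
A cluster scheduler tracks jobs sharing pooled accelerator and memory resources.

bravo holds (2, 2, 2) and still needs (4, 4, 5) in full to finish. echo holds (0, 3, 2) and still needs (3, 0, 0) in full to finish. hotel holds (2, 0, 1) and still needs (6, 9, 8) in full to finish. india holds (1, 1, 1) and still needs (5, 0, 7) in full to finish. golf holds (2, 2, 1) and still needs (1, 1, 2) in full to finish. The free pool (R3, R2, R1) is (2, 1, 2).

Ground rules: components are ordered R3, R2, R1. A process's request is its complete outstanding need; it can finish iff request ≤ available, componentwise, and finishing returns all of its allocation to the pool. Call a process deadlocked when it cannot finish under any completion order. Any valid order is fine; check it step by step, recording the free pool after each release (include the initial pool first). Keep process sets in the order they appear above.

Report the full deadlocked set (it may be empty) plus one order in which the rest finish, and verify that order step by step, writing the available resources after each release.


Nothing here is deadlocked.
Key observation: golf leads a chain of completions in which each release enables another process.
The rest can finish in the order golf, echo, bravo, india, hotel. Walking it through:
  pool = (2, 1, 2)
  run golf (needs (1, 1, 2), free (2, 1, 2)); after release of (2, 2, 1) the pool is (4, 3, 3)
  run echo (needs (3, 0, 0), free (4, 3, 3)); after release of (0, 3, 2) the pool is (4, 6, 5)
  run bravo (needs (4, 4, 5), free (4, 6, 5)); after release of (2, 2, 2) the pool is (6, 8, 7)
  run india (needs (5, 0, 7), free (6, 8, 7)); after release of (1, 1, 1) the pool is (7, 9, 8)
  run hotel (needs (6, 9, 8), free (7, 9, 8)); after release of (2, 0, 1) the pool is (9, 9, 9)


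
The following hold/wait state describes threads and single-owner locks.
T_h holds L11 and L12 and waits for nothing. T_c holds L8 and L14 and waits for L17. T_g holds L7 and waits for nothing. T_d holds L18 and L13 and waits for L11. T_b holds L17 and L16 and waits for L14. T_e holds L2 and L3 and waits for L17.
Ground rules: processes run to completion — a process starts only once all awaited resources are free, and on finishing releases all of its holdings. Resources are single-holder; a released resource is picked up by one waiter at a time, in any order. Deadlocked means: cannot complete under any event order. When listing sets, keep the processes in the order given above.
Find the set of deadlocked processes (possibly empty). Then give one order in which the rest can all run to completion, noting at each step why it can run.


Deadlocked: T_c, T_b and T_e.
Key observation: along T_c -> T_b -> T_c, each member waits on what the next one holds — a deadlock; T_e waits into the deadlock from upstream.
One completion order for the rest: T_h, T_d, T_g.
Verifying each step:
  T_h waits on nothing -> runs at once and releases L11 and L12
  T_d: everything it awaited (L11) is free; runs, freeing L18 and L13
  T_g waits on nothing -> runs at once and releases L7


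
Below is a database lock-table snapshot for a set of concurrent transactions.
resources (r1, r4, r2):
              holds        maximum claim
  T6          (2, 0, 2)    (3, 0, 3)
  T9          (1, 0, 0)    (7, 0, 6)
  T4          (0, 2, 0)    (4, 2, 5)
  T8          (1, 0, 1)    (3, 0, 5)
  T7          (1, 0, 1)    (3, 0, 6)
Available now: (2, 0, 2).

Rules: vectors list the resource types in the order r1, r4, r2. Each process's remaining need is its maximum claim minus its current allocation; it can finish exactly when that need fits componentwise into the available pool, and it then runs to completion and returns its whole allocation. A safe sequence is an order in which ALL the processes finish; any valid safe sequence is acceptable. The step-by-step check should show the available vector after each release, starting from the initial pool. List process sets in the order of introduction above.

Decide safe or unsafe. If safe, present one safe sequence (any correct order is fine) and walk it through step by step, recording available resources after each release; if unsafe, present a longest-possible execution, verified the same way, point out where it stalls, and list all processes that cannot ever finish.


The state is SAFE; one workable sequence: T6, T8, T7, T9, T4.
Key observation: reading the order forward, T8 is the first process whose need (2, 0, 4) meets the free pool (4, 0, 4) exactly on a resource it requests.
Step-by-step check:
  pool = (2, 0, 2)
  T6 needs (1, 0, 1) <= (2, 0, 2) -> finishes; pool += (2, 0, 2) = (4, 0, 4)
  T8 needs (2, 0, 4) <= (4, 0, 4) -> finishes; pool += (1, 0, 1) = (5, 0, 5)
  T7 needs (2, 0, 5) <= (5, 0, 5) -> finishes; pool += (1, 0, 1) = (6, 0, 6)
  T9 needs (6, 0, 6) <= (6, 0, 6) -> finishes; pool += (1, 0, 0) = (7, 0, 6)
  T4 needs (4, 0, 5) <= (7, 0, 6) -> finishes; pool += (0, 2, 0) = (7, 2, 6)


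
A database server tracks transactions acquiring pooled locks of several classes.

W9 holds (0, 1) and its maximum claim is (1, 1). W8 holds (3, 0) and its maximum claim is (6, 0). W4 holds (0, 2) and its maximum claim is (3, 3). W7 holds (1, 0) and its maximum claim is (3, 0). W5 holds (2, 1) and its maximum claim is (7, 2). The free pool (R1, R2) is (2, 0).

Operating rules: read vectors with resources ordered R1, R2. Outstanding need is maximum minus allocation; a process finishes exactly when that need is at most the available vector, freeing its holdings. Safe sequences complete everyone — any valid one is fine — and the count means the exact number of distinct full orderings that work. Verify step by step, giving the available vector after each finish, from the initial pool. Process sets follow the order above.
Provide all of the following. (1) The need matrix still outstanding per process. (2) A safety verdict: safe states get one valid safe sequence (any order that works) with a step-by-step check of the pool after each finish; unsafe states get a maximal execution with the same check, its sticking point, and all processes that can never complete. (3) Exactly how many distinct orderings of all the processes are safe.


(1) Outstanding need per process (order R1, R2):
  W9: (1, 0)
  W8: (3, 0)
  W4: (3, 1)
  W7: (2, 0)
  W5: (5, 1)
(2) The state is SAFE; one workable sequence: W7, W9, W4, W8, W5.
Key observation: W7 marks the first exact bind of the order: its need (2, 0) fits the free (2, 0) with zero slack on a requested resource.
Walking it through:
  pool = (2, 0)
  W7: need (2, 0) fits (2, 0); releases (1, 0), pool now (3, 0)
  W9: need (1, 0) fits (3, 0); releases (0, 1), pool now (3, 1)
  W4: need (3, 1) fits (3, 1); releases (0, 2), pool now (3, 3)
  W8: need (3, 0) fits (3, 3); releases (3, 0), pool now (6, 3)
  W5: need (5, 1) fits (6, 3); releases (2, 1), pool now (8, 4)
(3) The exact count: 8 of the possible complete orderings are safe sequences.


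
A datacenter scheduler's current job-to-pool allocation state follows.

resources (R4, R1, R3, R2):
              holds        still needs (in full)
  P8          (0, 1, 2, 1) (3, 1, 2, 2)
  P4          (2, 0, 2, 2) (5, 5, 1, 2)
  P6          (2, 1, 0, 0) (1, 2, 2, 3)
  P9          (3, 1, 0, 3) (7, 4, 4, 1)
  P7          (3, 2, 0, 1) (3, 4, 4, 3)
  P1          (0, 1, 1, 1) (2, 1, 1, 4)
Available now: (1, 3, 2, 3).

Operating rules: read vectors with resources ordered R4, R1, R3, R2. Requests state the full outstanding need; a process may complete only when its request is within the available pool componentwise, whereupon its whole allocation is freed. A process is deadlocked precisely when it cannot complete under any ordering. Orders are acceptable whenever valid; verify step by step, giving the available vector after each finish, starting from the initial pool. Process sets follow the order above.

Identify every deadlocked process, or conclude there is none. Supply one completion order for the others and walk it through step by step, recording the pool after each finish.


No process is deadlocked.
Key observation: P6 fits the free pool immediately, and its release cascades until everyone finishes.
A valid finishing order for the others: P6, P8, P7, P4, P9, P1. Check, step by step:
  pool = (1, 3, 2, 3)
  P6: need (1, 2, 2, 3) fits (1, 3, 2, 3); releases (2, 1, 0, 0), pool now (3, 4, 2, 3)
  P8: need (3, 1, 2, 2) fits (3, 4, 2, 3); releases (0, 1, 2, 1), pool now (3, 5, 4, 4)
  P7: need (3, 4, 4, 3) fits (3, 5, 4, 4); releases (3, 2, 0, 1), pool now (6, 7, 4, 5)
  P4: need (5, 5, 1, 2) fits (6, 7, 4, 5); releases (2, 0, 2, 2), pool now (8, 7, 6, 7)
  P9: need (7, 4, 4, 1) fits (8, 7, 6, 7); releases (3, 1, 0, 3), pool now (11, 8, 6, 10)
  P1: need (2, 1, 1, 4) fits (11, 8, 6, 10); releases (0, 1, 1, 1), pool now (11, 9, 7, 11)


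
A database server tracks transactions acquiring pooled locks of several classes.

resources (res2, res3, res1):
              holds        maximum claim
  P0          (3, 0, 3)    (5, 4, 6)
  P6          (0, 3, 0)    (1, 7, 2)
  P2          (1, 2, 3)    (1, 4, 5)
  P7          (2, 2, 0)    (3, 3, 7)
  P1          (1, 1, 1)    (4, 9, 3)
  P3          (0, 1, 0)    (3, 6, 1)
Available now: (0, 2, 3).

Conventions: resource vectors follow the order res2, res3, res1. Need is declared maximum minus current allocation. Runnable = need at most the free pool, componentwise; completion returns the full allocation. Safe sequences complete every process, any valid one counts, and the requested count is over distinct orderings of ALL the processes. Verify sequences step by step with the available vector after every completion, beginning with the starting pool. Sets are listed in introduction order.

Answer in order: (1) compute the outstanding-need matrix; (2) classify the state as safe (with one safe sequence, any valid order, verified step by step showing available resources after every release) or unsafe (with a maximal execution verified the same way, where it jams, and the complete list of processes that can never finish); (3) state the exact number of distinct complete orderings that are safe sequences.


(1) Need matrix, components ordered res2, res3, res1:
  P0: (2, 4, 3)
  P6: (1, 4, 2)
  P2: (0, 2, 2)
  P7: (1, 1, 7)
  P1: (3, 8, 2)
  P3: (3, 5, 1)
(2) UNSAFE — no complete ordering exists.
Key observation: after P2, P6 the pool peaks at (1, 7, 6), and each blocked process is short somewhere: P0 on res2; P7 on res1; P1 on res2, res3; P3 on res2.
A maximal execution: P2, P6 — then nothing else fits. Walking it through:
  pool = (0, 2, 3)
  P2 needs (0, 2, 2) <= (0, 2, 3) -> finishes; pool += (1, 2, 3) = (1, 4, 6)
  P6 needs (1, 4, 2) <= (1, 4, 6) -> finishes; pool += (0, 3, 0) = (1, 7, 6)
  P0 cannot run: need (2, 4, 3) vs free (1, 7, 6) (insufficient res2)
  P7 cannot run: need (1, 1, 7) vs free (1, 7, 6) (insufficient res1)
  P1 cannot run: need (3, 8, 2) vs free (1, 7, 6) (insufficient res2 and res3)
  P3 cannot run: need (3, 5, 1) vs free (1, 7, 6) (insufficient res2)
Processes that can never finish: P0, P7, P1 and P3.
(3) Exactly 0 of the possible complete orderings are safe sequences.


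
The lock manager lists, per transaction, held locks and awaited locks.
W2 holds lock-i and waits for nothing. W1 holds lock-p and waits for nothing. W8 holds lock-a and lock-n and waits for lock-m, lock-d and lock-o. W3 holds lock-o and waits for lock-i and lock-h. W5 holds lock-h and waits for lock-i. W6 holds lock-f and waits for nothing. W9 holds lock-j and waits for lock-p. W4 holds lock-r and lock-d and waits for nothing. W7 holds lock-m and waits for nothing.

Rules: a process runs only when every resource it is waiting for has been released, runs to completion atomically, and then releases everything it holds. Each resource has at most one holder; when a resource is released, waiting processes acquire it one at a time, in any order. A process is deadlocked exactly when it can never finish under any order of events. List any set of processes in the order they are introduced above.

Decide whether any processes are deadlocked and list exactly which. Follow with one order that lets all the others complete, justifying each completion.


The deadlocked set is empty.
Key observation: the wait relation is loop-free; peeling off processes with no waits unwinds the whole state.
The rest can finish in the order W1, W7, W9, W4, W2, W5, W3, W6, W8.
Check, step by step:
  W1: no waits; runs immediately, freeing lock-p
  W7: no waits; runs immediately, freeing lock-m
  W9 waits on lock-p — all released -> runs and releases lock-j
  W4: no waits; runs immediately, freeing lock-r and lock-d
  W2: no waits; runs immediately, freeing lock-i
  W5 waits on lock-i — all released -> runs and releases lock-h
  W3 waits on lock-i and lock-h — all released -> runs and releases lock-o
  W6: no waits; runs immediately, freeing lock-f
  W8 waits on lock-m, lock-d and lock-o — all released -> runs and releases lock-a and lock-n


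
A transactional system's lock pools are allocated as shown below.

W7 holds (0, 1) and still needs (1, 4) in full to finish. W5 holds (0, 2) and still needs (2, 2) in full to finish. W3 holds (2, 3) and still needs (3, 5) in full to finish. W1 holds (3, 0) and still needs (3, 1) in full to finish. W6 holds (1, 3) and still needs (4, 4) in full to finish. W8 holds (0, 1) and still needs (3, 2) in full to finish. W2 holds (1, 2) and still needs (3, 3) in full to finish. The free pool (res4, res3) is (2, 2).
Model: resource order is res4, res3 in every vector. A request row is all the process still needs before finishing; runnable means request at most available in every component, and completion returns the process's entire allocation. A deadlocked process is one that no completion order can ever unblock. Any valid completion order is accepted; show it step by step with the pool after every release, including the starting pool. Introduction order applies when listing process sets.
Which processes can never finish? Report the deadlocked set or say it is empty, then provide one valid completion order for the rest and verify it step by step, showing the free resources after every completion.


Deadlocked set: W3, W1, W6, W8 and W2.
Key observation: W5, W7 can finish, but then (2, 5) is all there is, and the blocked group's res4 demands exceed it.
The rest can finish in the order W5, W7. Verifying each step:
  pool = (2, 2)
  W5: need (2, 2) fits (2, 2); releases (0, 2), pool now (2, 4)
  W7: need (1, 4) fits (2, 4); releases (0, 1), pool now (2, 5)
None of the blocked processes ever fits:
  blocked: W3 wants (3, 5), pool (2, 5) — not enough res4
  blocked: W1 wants (3, 1), pool (2, 5) — not enough res4
  blocked: W6 wants (4, 4), pool (2, 5) — not enough res4
  blocked: W8 wants (3, 2), pool (2, 5) — not enough res4
  blocked: W2 wants (3, 3), pool (2, 5) — not enough res4


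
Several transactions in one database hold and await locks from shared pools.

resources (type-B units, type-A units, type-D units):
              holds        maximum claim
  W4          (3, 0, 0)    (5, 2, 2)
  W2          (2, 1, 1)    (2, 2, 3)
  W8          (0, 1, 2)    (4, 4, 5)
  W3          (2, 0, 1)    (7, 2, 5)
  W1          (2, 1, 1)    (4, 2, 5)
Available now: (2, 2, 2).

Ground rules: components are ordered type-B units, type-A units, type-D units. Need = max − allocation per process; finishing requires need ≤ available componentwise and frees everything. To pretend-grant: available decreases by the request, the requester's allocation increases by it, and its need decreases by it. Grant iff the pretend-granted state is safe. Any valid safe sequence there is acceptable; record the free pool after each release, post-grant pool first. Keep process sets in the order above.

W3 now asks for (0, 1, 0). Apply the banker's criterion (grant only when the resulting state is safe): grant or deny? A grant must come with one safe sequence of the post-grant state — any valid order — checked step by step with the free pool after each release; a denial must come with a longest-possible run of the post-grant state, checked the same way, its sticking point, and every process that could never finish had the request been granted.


DENY — the pretend-granted state is unsafe.
Key observation: after W2, W4 the pool peaks at (7, 2, 3), and each blocked process is short somewhere: W8 on type-A units; W3 on type-D units; W1 on type-D units.
On the post-grant state, W2, W4 is a maximal run — nothing extends it. Verifying each step:
  pool = (2, 1, 2)
  run W2 (needs (0, 1, 2), free (2, 1, 2)); after release of (2, 1, 1) the pool is (4, 2, 3)
  run W4 (needs (2, 2, 2), free (4, 2, 3)); after release of (3, 0, 0) the pool is (7, 2, 3)
  W8 cannot run: need (4, 3, 3) vs free (7, 2, 3) (insufficient type-A units)
  W3 cannot run: need (5, 1, 4) vs free (7, 2, 3) (insufficient type-D units)
  W1 cannot run: need (2, 1, 4) vs free (7, 2, 3) (insufficient type-D units)
Processes that could never finish after the grant: W8, W3 and W1.


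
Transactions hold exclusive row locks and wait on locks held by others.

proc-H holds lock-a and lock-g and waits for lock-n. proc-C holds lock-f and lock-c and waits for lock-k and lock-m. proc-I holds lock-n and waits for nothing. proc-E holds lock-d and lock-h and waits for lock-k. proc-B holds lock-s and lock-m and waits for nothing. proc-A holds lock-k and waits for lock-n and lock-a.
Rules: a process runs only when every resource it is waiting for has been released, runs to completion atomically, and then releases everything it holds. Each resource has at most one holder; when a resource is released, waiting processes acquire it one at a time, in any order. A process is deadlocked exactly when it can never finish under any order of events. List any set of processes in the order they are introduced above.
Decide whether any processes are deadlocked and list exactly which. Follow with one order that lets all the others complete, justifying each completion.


Nothing here is deadlocked.
Key observation: the wait graph is acyclic; completion cascades from the unblocked processes through everyone else.
The rest can finish in the order proc-I, proc-H, proc-B, proc-A, proc-C, proc-E.
Check, step by step:
  proc-I: no waits; runs immediately, freeing lock-n
  proc-H waits on lock-n — all released -> runs and releases lock-a and lock-g
  proc-B: no waits; runs immediately, freeing lock-s and lock-m
  proc-A waits on lock-n and lock-a — all released -> runs and releases lock-k
  proc-C waits on lock-k and lock-m — all released -> runs and releases lock-f and lock-c
  proc-E waits on lock-k — all released -> runs and releases lock-d and lock-h


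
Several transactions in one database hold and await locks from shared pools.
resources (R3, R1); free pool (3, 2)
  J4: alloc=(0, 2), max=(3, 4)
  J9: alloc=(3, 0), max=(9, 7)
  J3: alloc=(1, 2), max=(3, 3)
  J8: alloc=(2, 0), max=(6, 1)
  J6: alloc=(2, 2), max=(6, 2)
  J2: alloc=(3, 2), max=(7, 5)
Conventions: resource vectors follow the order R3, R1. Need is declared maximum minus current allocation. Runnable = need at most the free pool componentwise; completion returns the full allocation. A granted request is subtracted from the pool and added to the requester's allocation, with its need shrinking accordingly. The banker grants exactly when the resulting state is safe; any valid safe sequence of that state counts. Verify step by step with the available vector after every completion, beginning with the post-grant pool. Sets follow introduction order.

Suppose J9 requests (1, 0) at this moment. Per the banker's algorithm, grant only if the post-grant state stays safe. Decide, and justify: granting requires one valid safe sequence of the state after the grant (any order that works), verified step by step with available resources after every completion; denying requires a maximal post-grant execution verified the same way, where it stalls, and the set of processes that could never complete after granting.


DENY: after the grant no complete ordering would exist.
Key observation: the pool after J3, J4 is (3, 6); every surviving request exceeds it in R3, so progress ends there.
On the post-grant state, J3, J4 is a maximal run — nothing extends it. Step-by-step check:
  pool = (2, 2)
  J3 needs (2, 1) <= (2, 2) -> finishes; pool += (1, 2) = (3, 4)
  J4 needs (3, 2) <= (3, 4) -> finishes; pool += (0, 2) = (3, 6)
  J9 cannot run: need (5, 7) vs free (3, 6) (insufficient R3 and R1)
  J8 cannot run: need (4, 1) vs free (3, 6) (insufficient R3)
  J6 cannot run: need (4, 0) vs free (3, 6) (insufficient R3)
  J2 cannot run: need (4, 3) vs free (3, 6) (insufficient R3)
Had the request been granted, J9, J8, J6 and J2 could never finish.


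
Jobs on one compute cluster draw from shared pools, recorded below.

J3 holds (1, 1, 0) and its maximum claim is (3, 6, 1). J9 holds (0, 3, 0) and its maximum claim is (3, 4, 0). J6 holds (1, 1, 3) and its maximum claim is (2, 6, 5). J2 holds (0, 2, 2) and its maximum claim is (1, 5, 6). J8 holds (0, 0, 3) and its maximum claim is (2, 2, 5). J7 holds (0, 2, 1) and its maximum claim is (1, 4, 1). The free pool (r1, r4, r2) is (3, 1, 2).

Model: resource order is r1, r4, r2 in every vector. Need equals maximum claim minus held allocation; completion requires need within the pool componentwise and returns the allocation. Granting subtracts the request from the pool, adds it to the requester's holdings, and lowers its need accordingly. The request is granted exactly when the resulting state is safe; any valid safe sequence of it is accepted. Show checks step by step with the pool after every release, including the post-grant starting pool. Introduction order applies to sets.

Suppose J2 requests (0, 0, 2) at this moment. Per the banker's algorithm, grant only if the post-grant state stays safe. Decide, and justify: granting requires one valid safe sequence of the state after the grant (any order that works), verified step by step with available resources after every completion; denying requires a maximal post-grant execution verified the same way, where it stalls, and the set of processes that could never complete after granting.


DENY. Granting would leave the state unsafe.
Key observation: the pool after J9, J7, J3 is (4, 7, 1); every surviving request exceeds it in r2, so progress ends there.
After a pretend grant, a maximal execution: J9, J7, J3 — then nothing else fits. Verifying each step:
  pool = (3, 1, 0)
  run J9 (needs (3, 1, 0), free (3, 1, 0)); after release of (0, 3, 0) the pool is (3, 4, 0)
  run J7 (needs (1, 2, 0), free (3, 4, 0)); after release of (0, 2, 1) the pool is (3, 6, 1)
  run J3 (needs (2, 5, 1), free (3, 6, 1)); after release of (1, 1, 0) the pool is (4, 7, 1)
  J6 cannot run: need (1, 5, 2) vs free (4, 7, 1) (insufficient r2)
  J2 cannot run: need (1, 3, 2) vs free (4, 7, 1) (insufficient r2)
  J8 cannot run: need (2, 2, 2) vs free (4, 7, 1) (insufficient r2)
Processes that could never finish after the grant: J6, J2 and J8.


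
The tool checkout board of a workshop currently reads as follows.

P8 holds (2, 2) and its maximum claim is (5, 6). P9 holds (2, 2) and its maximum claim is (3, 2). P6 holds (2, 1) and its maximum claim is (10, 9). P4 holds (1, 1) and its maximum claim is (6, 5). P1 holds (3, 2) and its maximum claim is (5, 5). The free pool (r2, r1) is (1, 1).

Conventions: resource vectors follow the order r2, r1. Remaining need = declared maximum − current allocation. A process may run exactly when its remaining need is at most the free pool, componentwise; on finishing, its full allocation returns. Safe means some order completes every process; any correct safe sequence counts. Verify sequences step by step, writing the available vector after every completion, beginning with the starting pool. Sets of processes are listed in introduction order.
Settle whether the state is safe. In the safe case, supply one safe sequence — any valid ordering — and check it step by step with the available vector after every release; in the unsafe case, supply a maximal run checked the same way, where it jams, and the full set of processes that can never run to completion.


The state is SAFE; one workable sequence: P9, P1, P8, P4, P6.
Key observation: the order's first zero-slack moment is P9 ((1, 0) needed, (1, 1) free — a requested resource with nothing to spare).
Walking it through:
  pool = (1, 1)
  run P9 (needs (1, 0), free (1, 1)); after release of (2, 2) the pool is (3, 3)
  run P1 (needs (2, 3), free (3, 3)); after release of (3, 2) the pool is (6, 5)
  run P8 (needs (3, 4), free (6, 5)); after release of (2, 2) the pool is (8, 7)
  run P4 (needs (5, 4), free (8, 7)); after release of (1, 1) the pool is (9, 8)
  run P6 (needs (8, 8), free (9, 8)); after release of (2, 1) the pool is (11, 9)


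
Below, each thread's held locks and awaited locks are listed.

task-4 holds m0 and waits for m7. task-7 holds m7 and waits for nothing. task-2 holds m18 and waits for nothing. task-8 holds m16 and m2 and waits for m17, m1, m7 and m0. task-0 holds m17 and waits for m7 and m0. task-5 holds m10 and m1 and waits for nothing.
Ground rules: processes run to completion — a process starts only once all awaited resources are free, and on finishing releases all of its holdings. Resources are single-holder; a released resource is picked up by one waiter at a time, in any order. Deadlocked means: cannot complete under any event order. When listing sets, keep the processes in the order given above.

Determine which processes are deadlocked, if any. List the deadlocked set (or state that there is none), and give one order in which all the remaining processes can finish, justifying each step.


The deadlocked set is empty.
Key observation: the wait graph is acyclic; completion cascades from the unblocked processes through everyone else.
One completion order for the rest: task-5, task-7, task-4, task-0, task-8, task-2.
Verifying each step:
  task-5 waits on nothing -> runs at once and releases m10 and m1
  task-7 waits on nothing -> runs at once and releases m7
  task-4 waits on m7 — all released -> runs and releases m0
  task-0 waits on m7 and m0 — all released -> runs and releases m17
  task-8 waits on m17, m1, m7 and m0 — all released -> runs and releases m16 and m2
  task-2 waits on nothing -> runs at once and releases m18
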